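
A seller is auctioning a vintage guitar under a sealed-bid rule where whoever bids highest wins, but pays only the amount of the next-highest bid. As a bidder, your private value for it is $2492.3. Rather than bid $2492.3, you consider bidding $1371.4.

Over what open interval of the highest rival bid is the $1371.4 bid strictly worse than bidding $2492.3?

($1371.4, $2492.3)

If the competing bid is below $1371.4, both bids win at the same price — no difference.
If it is above $2492.3, both bids lose — no difference.
If it lies strictly between $1371.4 and $2492.3, bidding your value wins at a price below your value (positive payoff) while bidding $1371.4 loses (payoff 0).
So the deviation strictly hurts on the open interval ($1371.4, $2492.3).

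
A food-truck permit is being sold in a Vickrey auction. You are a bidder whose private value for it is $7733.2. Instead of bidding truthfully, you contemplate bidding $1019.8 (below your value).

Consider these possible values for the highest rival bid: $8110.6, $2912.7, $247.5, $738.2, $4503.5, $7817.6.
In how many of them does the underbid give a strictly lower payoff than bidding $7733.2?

The deviation hurts exactly when the highest competing bid lies strictly between $1019.8 and $7733.2 — underbidding then forfeits a profitable win.
$8110.6: above both → same outcome either way.
$2912.7: inside the interval → strictly worse (loss $4820.5).
$247.5: below both → same outcome either way.
$738.2: below both → same outcome either way.
$4503.5: inside the interval → strictly worse (loss $3229.7).
$7817.6: above both → same outcome either way.
Count: 2.

2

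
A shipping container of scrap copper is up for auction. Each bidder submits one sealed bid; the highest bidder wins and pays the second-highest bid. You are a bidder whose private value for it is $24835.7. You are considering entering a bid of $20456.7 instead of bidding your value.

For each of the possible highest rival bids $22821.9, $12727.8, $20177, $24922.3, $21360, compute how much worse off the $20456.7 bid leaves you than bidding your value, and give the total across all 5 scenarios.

The deviation costs you only when the competing bid falls strictly between $20456.7 and $24835.7; elsewhere both bids give the same outcome.
$22821.9: truthful payoff $2013.8, deviation payoff $0 → loss $2013.8.
$12727.8: outcomes coincide → loss $0.
$20177: outcomes coincide → loss $0.
$24922.3: outcomes coincide → loss $0.
$21360: truthful payoff $3475.7, deviation payoff $0 → loss $3475.7.
Total loss = $2013.8 + $3475.7 = $5489.5.

$5489.5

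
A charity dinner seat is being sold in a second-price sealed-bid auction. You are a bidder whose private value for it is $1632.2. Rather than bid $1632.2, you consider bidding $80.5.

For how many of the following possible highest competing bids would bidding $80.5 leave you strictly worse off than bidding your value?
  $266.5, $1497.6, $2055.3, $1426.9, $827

4

The deviation hurts exactly when the highest competing bid lies strictly between $80.5 and $1632.2 — underbidding then forfeits a profitable win.
$266.5: inside the interval → strictly worse (loss $1365.7).
$1497.6: inside the interval → strictly worse (loss $134.6).
$2055.3: above both → same outcome either way.
$1426.9: inside the interval → strictly worse (loss $205.3).
$827: inside the interval → strictly worse (loss $805.2).
Count: 4.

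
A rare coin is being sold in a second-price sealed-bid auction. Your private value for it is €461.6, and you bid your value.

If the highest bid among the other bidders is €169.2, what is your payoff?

€292.4

Your bid €461.6 exceeds the highest competing bid €169.2, so you win.
In a second-price auction the winner pays the second-highest bid, €169.2.
Payoff = value − price = €461.6 − €169.2 = €292.4.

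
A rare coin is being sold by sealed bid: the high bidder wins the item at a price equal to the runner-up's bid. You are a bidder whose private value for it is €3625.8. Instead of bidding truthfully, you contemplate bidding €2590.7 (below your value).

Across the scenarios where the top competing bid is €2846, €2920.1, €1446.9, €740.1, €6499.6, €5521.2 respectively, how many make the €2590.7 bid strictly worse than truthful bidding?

2

The deviation hurts exactly when the highest competing bid lies strictly between €2590.7 and €3625.8 — underbidding then forfeits a profitable win.
€2846: inside the interval → strictly worse (loss €779.8).
€2920.1: inside the interval → strictly worse (loss €705.7).
€1446.9: below both → same outcome either way.
€740.1: below both → same outcome either way.
€6499.6: above both → same outcome either way.
€5521.2: above both → same outcome either way.
Count: 2.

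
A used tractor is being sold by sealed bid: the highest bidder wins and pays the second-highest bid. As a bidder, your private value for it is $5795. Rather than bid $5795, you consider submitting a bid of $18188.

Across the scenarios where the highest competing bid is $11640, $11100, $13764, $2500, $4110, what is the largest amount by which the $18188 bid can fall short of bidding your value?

$11640: truthful gives $0, deviation gives −$5845 → loss $5845.
$11100: truthful gives $0, deviation gives −$5305 → loss $5305.
$13764: truthful gives $0, deviation gives −$7969 → loss $7969.
$2500: same outcome either way → loss $0.
$4110: same outcome either way → loss $0.
Maximum loss: $7969.

$7969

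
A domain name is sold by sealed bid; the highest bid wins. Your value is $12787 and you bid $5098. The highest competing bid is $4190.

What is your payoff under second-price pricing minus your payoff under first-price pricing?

You have the highest bid, so you win under either rule.
Second-price: pay $4190 → payoff $8597.
First-price: pay your own bid $5098 → payoff $7689.
Difference = $8597 − ($7689) = $908.

$908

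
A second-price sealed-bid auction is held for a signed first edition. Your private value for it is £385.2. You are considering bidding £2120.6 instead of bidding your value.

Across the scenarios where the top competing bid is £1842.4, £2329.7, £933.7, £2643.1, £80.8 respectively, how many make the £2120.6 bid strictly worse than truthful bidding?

2

The deviation hurts exactly when the highest competing bid lies strictly between £385.2 and £2120.6 — overbidding then wins at a price above your value.
£1842.4: inside the interval → strictly worse (loss £1457.2).
£2329.7: above both → same outcome either way.
£933.7: inside the interval → strictly worse (loss £548.5).
£2643.1: above both → same outcome either way.
£80.8: below both → same outcome either way.
Count: 2.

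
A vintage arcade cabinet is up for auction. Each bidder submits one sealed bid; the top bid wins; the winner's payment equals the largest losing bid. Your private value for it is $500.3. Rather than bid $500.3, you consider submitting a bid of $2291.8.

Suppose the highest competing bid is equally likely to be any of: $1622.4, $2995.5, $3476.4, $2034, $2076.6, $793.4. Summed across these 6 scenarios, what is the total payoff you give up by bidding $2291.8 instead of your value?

The deviation costs you only when the competing bid falls strictly between $500.3 and $2291.8; elsewhere both bids give the same outcome.
$1622.4: truthful payoff $0, deviation payoff −$1122.1 → loss $1122.1.
$2995.5: outcomes coincide → loss $0.
$3476.4: outcomes coincide → loss $0.
$2034: truthful payoff $0, deviation payoff −$1533.7 → loss $1533.7.
$2076.6: truthful payoff $0, deviation payoff −$1576.3 → loss $1576.3.
$793.4: truthful payoff $0, deviation payoff −$293.1 → loss $293.1.
Total loss = $1122.1 + $1533.7 + $1576.3 + $293.1 = $4525.2.
In a second-price auction your bid sets only whether you win, not what you pay, so bidding your true value is weakly dominant.

$4525.2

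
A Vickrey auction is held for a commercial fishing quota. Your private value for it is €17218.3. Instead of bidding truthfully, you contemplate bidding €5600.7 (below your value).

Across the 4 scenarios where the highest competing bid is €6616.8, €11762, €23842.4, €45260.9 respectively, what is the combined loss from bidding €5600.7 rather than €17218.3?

€16057.8

The deviation costs you only when the competing bid falls strictly between €5600.7 and €17218.3; elsewhere both bids give the same outcome.
€6616.8: truthful payoff €10601.5, deviation payoff €0 → loss €10601.5.
€11762: truthful payoff €5456.3, deviation payoff €0 → loss €5456.3.
€23842.4: outcomes coincide → loss €0.
€45260.9: outcomes coincide → loss €0.
Total loss = €10601.5 + €5456.3 = €16057.8.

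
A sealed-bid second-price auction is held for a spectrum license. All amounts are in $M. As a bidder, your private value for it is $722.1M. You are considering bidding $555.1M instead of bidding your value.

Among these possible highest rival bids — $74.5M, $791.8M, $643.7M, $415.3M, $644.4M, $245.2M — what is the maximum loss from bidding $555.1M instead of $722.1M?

$78.4M

$74.5M: same outcome either way → loss $0M.
$791.8M: same outcome either way → loss $0M.
$643.7M: truthful gives $78.4M, deviation gives $0M → loss $78.4M.
$415.3M: same outcome either way → loss $0M.
$644.4M: truthful gives $77.7M, deviation gives $0M → loss $77.7M.
$245.2M: same outcome either way → loss $0M.
Maximum loss: $78.4M.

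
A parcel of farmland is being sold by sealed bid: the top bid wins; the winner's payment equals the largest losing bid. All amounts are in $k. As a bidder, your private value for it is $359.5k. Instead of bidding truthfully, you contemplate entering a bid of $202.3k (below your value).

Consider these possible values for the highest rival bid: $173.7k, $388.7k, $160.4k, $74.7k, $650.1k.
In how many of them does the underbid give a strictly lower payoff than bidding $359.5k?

The deviation hurts exactly when the highest competing bid lies strictly between $202.3k and $359.5k — underbidding then forfeits a profitable win.
$173.7k: below both → same outcome either way.
$388.7k: above both → same outcome either way.
$160.4k: below both → same outcome either way.
$74.7k: below both → same outcome either way.
$650.1k: above both → same outcome either way.
Count: 0.

0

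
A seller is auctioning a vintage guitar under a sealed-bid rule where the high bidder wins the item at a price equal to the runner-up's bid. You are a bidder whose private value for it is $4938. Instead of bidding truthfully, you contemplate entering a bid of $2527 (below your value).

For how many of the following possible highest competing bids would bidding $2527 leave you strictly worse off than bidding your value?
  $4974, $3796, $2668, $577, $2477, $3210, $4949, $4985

The deviation hurts exactly when the highest competing bid lies strictly between $2527 and $4938 — underbidding then forfeits a profitable win.
$4974: above both → same outcome either way.
$3796: inside the interval → strictly worse (loss $1142).
$2668: inside the interval → strictly worse (loss $2270).
$577: below both → same outcome either way.
$2477: below both → same outcome either way.
$3210: inside the interval → strictly worse (loss $1728).
$4949: above both → same outcome either way.
$4985: above both → same outcome either way.
Count: 3.

3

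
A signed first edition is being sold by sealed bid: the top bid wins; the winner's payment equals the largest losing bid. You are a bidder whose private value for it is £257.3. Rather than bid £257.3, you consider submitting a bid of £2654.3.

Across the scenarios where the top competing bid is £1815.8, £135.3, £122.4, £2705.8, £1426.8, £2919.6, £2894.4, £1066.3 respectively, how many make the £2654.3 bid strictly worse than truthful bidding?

The deviation hurts exactly when the highest competing bid lies strictly between £257.3 and £2654.3 — overbidding then wins at a price above your value.
£1815.8: inside the interval → strictly worse (loss £1558.5).
£135.3: below both → same outcome either way.
£122.4: below both → same outcome either way.
£2705.8: above both → same outcome either way.
£1426.8: inside the interval → strictly worse (loss £1169.5).
£2919.6: above both → same outcome either way.
£2894.4: above both → same outcome either way.
£1066.3: inside the interval → strictly worse (loss £809).
Count: 3.

3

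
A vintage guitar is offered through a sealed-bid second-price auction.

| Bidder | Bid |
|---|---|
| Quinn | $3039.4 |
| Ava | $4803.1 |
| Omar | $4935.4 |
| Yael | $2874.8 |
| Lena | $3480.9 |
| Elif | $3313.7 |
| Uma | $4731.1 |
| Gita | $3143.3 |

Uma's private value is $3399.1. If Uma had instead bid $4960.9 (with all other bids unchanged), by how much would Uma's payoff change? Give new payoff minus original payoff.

The highest bid among the other bidders is $4935.4; Uma's bid doesn't change that.
Original bid $4731.1: Uma is not highest (top rival bid is $4935.4); payoff $0.
Alternative bid $4960.9: Uma is highest, pays the top rival bid $4935.4; payoff $3399.1 − $4935.4 = −$1536.3.
Change in payoff = −$1536.3 − ($0) = −$1536.3.

−$1536.3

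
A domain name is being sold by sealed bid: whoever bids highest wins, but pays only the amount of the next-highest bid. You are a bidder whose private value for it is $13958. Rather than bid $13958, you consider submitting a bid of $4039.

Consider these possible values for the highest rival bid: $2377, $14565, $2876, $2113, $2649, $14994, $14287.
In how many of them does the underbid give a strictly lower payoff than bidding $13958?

The deviation hurts exactly when the highest competing bid lies strictly between $4039 and $13958 — underbidding then forfeits a profitable win.
$2377: below both → same outcome either way.
$14565: above both → same outcome either way.
$2876: below both → same outcome either way.
$2113: below both → same outcome either way.
$2649: below both → same outcome either way.
$14994: above both → same outcome either way.
$14287: above both → same outcome either way.
Count: 0.

0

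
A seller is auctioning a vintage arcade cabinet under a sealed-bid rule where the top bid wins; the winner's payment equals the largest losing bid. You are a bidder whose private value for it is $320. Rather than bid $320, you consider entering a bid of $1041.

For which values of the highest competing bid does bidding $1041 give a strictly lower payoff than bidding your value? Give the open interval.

If the competing bid is below $320, both bids win at the same price — no difference.
If it is above $1041, both bids lose — no difference.
If it lies strictly between $320 and $1041, bidding your value loses (payoff 0) while bidding $1041 wins at a price above your value (payoff negative).
So the deviation strictly hurts on the open interval ($320, $1041).
Truthful bidding weakly dominates here: raising your bid can only win items priced above your value, and lowering it can only forfeit items priced below.

($320, $1041)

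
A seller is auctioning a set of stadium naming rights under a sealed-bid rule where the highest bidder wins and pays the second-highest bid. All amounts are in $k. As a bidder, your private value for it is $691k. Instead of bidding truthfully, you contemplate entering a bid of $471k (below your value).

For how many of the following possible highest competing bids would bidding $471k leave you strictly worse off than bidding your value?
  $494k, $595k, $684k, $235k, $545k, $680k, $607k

The deviation hurts exactly when the highest competing bid lies strictly between $471k and $691k — underbidding then forfeits a profitable win.
$494k: inside the interval → strictly worse (loss $197k).
$595k: inside the interval → strictly worse (loss $96k).
$684k: inside the interval → strictly worse (loss $7k).
$235k: below both → same outcome either way.
$545k: inside the interval → strictly worse (loss $146k).
$680k: inside the interval → strictly worse (loss $11k).
$607k: inside the interval → strictly worse (loss $84k).
Count: 6.

6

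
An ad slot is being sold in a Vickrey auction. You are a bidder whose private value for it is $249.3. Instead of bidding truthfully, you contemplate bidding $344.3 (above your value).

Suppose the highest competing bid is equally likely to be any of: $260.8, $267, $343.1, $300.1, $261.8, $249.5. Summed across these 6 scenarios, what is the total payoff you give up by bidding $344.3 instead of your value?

$186.5

The deviation costs you only when the competing bid falls strictly between $249.3 and $344.3; elsewhere both bids give the same outcome.
$260.8: truthful payoff $0, deviation payoff −$11.5 → loss $11.5.
$267: truthful payoff $0, deviation payoff −$17.7 → loss $17.7.
$343.1: truthful payoff $0, deviation payoff −$93.8 → loss $93.8.
$300.1: truthful payoff $0, deviation payoff −$50.8 → loss $50.8.
$261.8: truthful payoff $0, deviation payoff −$12.5 → loss $12.5.
$249.5: truthful payoff $0, deviation payoff −$0.2 → loss $0.2.
Total loss = $11.5 + $17.7 + $93.8 + $50.8 + $12.5 + $0.2 = $186.5.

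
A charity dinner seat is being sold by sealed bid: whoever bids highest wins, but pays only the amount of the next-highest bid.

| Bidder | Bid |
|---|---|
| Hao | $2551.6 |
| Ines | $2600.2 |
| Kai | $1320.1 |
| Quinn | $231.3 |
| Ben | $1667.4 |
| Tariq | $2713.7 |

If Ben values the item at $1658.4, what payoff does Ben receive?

$0

Highest bid: Tariq at $2713.7, so Tariq wins.
Second-highest bid: Ines at $2600.2 — that is the price the winner pays.
Ben did not win, so Ben pays nothing and receives nothing: payoff $0.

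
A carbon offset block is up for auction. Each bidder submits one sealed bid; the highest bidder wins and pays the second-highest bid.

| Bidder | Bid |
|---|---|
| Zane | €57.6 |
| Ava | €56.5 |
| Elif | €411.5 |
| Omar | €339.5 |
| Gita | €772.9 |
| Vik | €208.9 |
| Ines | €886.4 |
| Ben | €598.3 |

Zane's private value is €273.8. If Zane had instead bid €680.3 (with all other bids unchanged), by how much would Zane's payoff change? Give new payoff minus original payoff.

The highest bid among the other bidders is €886.4; Zane's bid doesn't change that.
Original bid €57.6: Zane is not highest (top rival bid is €886.4); payoff €0.
Alternative bid €680.3: Zane is not highest (top rival bid is €886.4); payoff €0.
Change in payoff = €0 − (€0) = €0.

€0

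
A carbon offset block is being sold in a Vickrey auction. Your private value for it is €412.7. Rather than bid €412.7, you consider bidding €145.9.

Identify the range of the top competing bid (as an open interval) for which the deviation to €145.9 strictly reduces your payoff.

(€145.9, €412.7)

If the competing bid is below €145.9, both bids win at the same price — no difference.
If it is above €412.7, both bids lose — no difference.
If it lies strictly between €145.9 and €412.7, bidding your value wins at a price below your value (positive payoff) while bidding €145.9 loses (payoff 0).
So the deviation strictly hurts on the open interval (€145.9, €412.7).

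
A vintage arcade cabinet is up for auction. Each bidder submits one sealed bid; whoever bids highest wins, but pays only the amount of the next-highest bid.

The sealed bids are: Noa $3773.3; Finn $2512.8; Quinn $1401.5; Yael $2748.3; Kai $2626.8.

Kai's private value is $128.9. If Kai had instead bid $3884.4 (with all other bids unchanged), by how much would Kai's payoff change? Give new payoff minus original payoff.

The highest bid among the other bidders is $3773.3; Kai's bid doesn't change that.
Original bid $2626.8: Kai is not highest (top rival bid is $3773.3); payoff $0.
Alternative bid $3884.4: Kai is highest, pays the top rival bid $3773.3; payoff $128.9 − $3773.3 = −$3644.4.
Change in payoff = −$3644.4 − ($0) = −$3644.4.

−$3644.4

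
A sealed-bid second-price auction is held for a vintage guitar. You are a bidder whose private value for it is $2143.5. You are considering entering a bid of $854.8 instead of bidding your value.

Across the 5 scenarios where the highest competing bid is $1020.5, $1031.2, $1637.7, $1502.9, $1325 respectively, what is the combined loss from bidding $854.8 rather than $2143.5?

$4200.2

The deviation costs you only when the competing bid falls strictly between $854.8 and $2143.5; elsewhere both bids give the same outcome.
$1020.5: truthful payoff $1123, deviation payoff $0 → loss $1123.
$1031.2: truthful payoff $1112.3, deviation payoff $0 → loss $1112.3.
$1637.7: truthful payoff $505.8, deviation payoff $0 → loss $505.8.
$1502.9: truthful payoff $640.6, deviation payoff $0 → loss $640.6.
$1325: truthful payoff $818.5, deviation payoff $0 → loss $818.5.
Total loss = $1123 + $1112.3 + $505.8 + $640.6 + $818.5 = $4200.2.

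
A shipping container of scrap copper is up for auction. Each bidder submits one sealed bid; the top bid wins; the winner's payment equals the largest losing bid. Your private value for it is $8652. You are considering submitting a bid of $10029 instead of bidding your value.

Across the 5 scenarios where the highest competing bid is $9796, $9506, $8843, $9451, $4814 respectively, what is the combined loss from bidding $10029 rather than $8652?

The deviation costs you only when the competing bid falls strictly between $8652 and $10029; elsewhere both bids give the same outcome.
$9796: truthful payoff $0, deviation payoff −$1144 → loss $1144.
$9506: truthful payoff $0, deviation payoff −$854 → loss $854.
$8843: truthful payoff $0, deviation payoff −$191 → loss $191.
$9451: truthful payoff $0, deviation payoff −$799 → loss $799.
$4814: outcomes coincide → loss $0.
Total loss = $1144 + $854 + $191 + $799 = $2988.

$2988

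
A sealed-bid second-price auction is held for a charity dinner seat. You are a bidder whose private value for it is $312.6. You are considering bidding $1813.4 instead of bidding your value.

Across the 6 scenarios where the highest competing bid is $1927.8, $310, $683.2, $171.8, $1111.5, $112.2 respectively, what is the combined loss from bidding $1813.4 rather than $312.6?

$1169.5

The deviation costs you only when the competing bid falls strictly between $312.6 and $1813.4; elsewhere both bids give the same outcome.
$1927.8: outcomes coincide → loss $0.
$310: outcomes coincide → loss $0.
$683.2: truthful payoff $0, deviation payoff −$370.6 → loss $370.6.
$171.8: outcomes coincide → loss $0.
$1111.5: truthful payoff $0, deviation payoff −$798.9 → loss $798.9.
$112.2: outcomes coincide → loss $0.
Total loss = $370.6 + $798.9 = $1169.5.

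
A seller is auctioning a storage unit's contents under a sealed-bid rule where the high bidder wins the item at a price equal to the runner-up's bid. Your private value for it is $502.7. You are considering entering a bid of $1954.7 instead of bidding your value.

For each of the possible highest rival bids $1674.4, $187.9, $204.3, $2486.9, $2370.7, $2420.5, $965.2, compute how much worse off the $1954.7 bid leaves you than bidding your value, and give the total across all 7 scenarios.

$1634.2

The deviation costs you only when the competing bid falls strictly between $502.7 and $1954.7; elsewhere both bids give the same outcome.
$1674.4: truthful payoff $0, deviation payoff −$1171.7 → loss $1171.7.
$187.9: outcomes coincide → loss $0.
$204.3: outcomes coincide → loss $0.
$2486.9: outcomes coincide → loss $0.
$2370.7: outcomes coincide → loss $0.
$2420.5: outcomes coincide → loss $0.
$965.2: truthful payoff $0, deviation payoff −$462.5 → loss $462.5.
Total loss = $1171.7 + $462.5 = $1634.2.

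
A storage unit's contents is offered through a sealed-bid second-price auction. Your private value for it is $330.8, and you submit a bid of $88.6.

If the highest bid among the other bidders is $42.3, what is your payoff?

Your bid $88.6 exceeds the highest competing bid $42.3, so you win.
In a second-price auction the winner pays the second-highest bid, $42.3.
Payoff = value − price = $330.8 − $42.3 = $288.5.

$288.5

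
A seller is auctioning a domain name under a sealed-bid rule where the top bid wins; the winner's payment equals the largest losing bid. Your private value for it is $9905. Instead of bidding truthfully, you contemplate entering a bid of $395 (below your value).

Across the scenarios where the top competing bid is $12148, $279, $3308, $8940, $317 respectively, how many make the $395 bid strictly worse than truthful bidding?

The deviation hurts exactly when the highest competing bid lies strictly between $395 and $9905 — underbidding then forfeits a profitable win.
$12148: above both → same outcome either way.
$279: below both → same outcome either way.
$3308: inside the interval → strictly worse (loss $6597).
$8940: inside the interval → strictly worse (loss $965).
$317: below both → same outcome either way.
Count: 2.

2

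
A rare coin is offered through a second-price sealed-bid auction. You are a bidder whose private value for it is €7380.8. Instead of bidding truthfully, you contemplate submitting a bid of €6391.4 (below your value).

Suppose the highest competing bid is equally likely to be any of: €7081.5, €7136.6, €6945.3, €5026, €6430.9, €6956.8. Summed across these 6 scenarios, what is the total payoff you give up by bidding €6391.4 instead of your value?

The deviation costs you only when the competing bid falls strictly between €6391.4 and €7380.8; elsewhere both bids give the same outcome.
€7081.5: truthful payoff €299.3, deviation payoff €0 → loss €299.3.
€7136.6: truthful payoff €244.2, deviation payoff €0 → loss €244.2.
€6945.3: truthful payoff €435.5, deviation payoff €0 → loss €435.5.
€5026: outcomes coincide → loss €0.
€6430.9: truthful payoff €949.9, deviation payoff €0 → loss €949.9.
€6956.8: truthful payoff €424, deviation payoff €0 → loss €424.
Total loss = €299.3 + €244.2 + €435.5 + €949.9 + €424 = €2352.9.
In a second-price auction your bid sets only whether you win, not what you pay, so bidding your true value is weakly dominant.

€2352.9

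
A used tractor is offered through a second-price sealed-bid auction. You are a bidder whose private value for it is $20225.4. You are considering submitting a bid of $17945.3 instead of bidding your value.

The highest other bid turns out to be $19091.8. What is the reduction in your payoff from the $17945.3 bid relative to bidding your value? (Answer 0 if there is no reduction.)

$1133.6

Bidding your value $20225.4: you win (since $20225.4 > $19091.8) and pay $19091.8. Payoff $1133.6.
Bidding $17945.3: you lose. Payoff $0.
The competing bid $19091.8 lies between your shaded bid and your value, so underbidding forfeits an item you could have won at a profitable price.
Loss from deviating = $1133.6 − ($0) = $1133.6.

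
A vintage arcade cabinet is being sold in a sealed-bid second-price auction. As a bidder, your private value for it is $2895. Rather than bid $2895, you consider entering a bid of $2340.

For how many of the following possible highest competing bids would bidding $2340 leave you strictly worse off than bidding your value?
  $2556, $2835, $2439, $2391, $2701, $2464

6

The deviation hurts exactly when the highest competing bid lies strictly between $2340 and $2895 — underbidding then forfeits a profitable win.
$2556: inside the interval → strictly worse (loss $339).
$2835: inside the interval → strictly worse (loss $60).
$2439: inside the interval → strictly worse (loss $456).
$2391: inside the interval → strictly worse (loss $504).
$2701: inside the interval → strictly worse (loss $194).
$2464: inside the interval → strictly worse (loss $431).
Count: 6.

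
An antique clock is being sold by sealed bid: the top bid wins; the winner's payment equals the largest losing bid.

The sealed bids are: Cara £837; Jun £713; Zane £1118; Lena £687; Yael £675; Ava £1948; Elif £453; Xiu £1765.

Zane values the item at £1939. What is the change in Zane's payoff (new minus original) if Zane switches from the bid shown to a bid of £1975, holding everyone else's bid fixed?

−£9

The highest bid among the other bidders is £1948; Zane's bid doesn't change that.
Original bid £1118: Zane is not highest (top rival bid is £1948); payoff £0.
Alternative bid £1975: Zane is highest, pays the top rival bid £1948; payoff £1939 − £1948 = −£9.
Change in payoff = −£9 − (£0) = −£9.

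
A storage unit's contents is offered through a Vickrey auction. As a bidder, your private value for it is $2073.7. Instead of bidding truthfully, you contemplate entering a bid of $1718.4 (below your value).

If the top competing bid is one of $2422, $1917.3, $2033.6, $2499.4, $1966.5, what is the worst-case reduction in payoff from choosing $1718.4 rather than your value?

$156.4

$2422: same outcome either way → loss $0.
$1917.3: truthful gives $156.4, deviation gives $0 → loss $156.4.
$2033.6: truthful gives $40.1, deviation gives $0 → loss $40.1.
$2499.4: same outcome either way → loss $0.
$1966.5: truthful gives $107.2, deviation gives $0 → loss $107.2.
Maximum loss: $156.4.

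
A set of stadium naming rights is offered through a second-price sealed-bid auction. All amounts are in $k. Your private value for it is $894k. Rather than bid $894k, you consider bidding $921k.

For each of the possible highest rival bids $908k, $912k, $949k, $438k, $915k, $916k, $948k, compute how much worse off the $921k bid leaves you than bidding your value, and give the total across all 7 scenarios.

The deviation costs you only when the competing bid falls strictly between $894k and $921k; elsewhere both bids give the same outcome.
$908k: truthful payoff $0k, deviation payoff −$14k → loss $14k.
$912k: truthful payoff $0k, deviation payoff −$18k → loss $18k.
$949k: outcomes coincide → loss $0k.
$438k: outcomes coincide → loss $0k.
$915k: truthful payoff $0k, deviation payoff −$21k → loss $21k.
$916k: truthful payoff $0k, deviation payoff −$22k → loss $22k.
$948k: outcomes coincide → loss $0k.
Total loss = $14k + $18k + $21k + $22k = $75k.

$75k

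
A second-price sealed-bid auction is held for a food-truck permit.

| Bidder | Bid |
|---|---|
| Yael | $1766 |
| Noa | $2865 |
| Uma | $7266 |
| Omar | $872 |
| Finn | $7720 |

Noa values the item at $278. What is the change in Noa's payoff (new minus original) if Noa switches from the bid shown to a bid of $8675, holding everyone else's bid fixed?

−$7442

The highest bid among the other bidders is $7720; Noa's bid doesn't change that.
Original bid $2865: Noa is not highest (top rival bid is $7720); payoff $0.
Alternative bid $8675: Noa is highest, pays the top rival bid $7720; payoff $278 − $7720 = −$7442.
Change in payoff = −$7442 − ($0) = −$7442.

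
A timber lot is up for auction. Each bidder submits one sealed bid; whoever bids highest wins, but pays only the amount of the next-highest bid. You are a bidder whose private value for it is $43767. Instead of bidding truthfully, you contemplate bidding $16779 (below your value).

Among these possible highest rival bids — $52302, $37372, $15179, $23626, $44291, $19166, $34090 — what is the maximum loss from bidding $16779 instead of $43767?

$52302: same outcome either way → loss $0.
$37372: truthful gives $6395, deviation gives $0 → loss $6395.
$15179: same outcome either way → loss $0.
$23626: truthful gives $20141, deviation gives $0 → loss $20141.
$44291: same outcome either way → loss $0.
$19166: truthful gives $24601, deviation gives $0 → loss $24601.
$34090: truthful gives $9677, deviation gives $0 → loss $9677.
Maximum loss: $24601.

$24601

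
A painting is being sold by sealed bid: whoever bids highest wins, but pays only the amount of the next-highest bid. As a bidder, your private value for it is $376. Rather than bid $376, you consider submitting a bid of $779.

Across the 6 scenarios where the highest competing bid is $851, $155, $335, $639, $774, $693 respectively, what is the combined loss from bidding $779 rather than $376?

The deviation costs you only when the competing bid falls strictly between $376 and $779; elsewhere both bids give the same outcome.
$851: outcomes coincide → loss $0.
$155: outcomes coincide → loss $0.
$335: outcomes coincide → loss $0.
$639: truthful payoff $0, deviation payoff −$263 → loss $263.
$774: truthful payoff $0, deviation payoff −$398 → loss $398.
$693: truthful payoff $0, deviation payoff −$317 → loss $317.
Total loss = $263 + $398 + $317 = $978.

$978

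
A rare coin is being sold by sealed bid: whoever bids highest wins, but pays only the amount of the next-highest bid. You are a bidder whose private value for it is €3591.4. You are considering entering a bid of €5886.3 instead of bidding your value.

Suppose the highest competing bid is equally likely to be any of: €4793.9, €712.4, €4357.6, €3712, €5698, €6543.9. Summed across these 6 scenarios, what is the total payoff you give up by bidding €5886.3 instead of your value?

The deviation costs you only when the competing bid falls strictly between €3591.4 and €5886.3; elsewhere both bids give the same outcome.
€4793.9: truthful payoff €0, deviation payoff −€1202.5 → loss €1202.5.
€712.4: outcomes coincide → loss €0.
€4357.6: truthful payoff €0, deviation payoff −€766.2 → loss €766.2.
€3712: truthful payoff €0, deviation payoff −€120.6 → loss €120.6.
€5698: truthful payoff €0, deviation payoff −€2106.6 → loss €2106.6.
€6543.9: outcomes coincide → loss €0.
Total loss = €1202.5 + €766.2 + €120.6 + €2106.6 = €4195.9.
Because the price is fixed by the runner-up's bid, deviating from your value can only change a good outcome into a bad one — never the reverse.

€4195.9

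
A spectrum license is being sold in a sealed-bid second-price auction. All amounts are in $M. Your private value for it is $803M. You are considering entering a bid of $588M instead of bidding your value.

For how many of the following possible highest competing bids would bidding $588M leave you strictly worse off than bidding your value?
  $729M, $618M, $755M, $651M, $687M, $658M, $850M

6

The deviation hurts exactly when the highest competing bid lies strictly between $588M and $803M — underbidding then forfeits a profitable win.
$729M: inside the interval → strictly worse (loss $74M).
$618M: inside the interval → strictly worse (loss $185M).
$755M: inside the interval → strictly worse (loss $48M).
$651M: inside the interval → strictly worse (loss $152M).
$687M: inside the interval → strictly worse (loss $116M).
$658M: inside the interval → strictly worse (loss $145M).
$850M: above both → same outcome either way.
Count: 6.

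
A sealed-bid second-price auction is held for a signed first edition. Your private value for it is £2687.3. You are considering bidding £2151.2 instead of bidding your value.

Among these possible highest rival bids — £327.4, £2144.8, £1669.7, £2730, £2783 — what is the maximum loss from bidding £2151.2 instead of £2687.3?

£0

£327.4: same outcome either way → loss £0.
£2144.8: same outcome either way → loss £0.
£1669.7: same outcome either way → loss £0.
£2730: same outcome either way → loss £0.
£2783: same outcome either way → loss £0.
Maximum loss: £0.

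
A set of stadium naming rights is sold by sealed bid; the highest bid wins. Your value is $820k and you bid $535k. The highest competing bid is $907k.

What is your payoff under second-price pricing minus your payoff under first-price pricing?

Your bid $535k is below $907k, so you lose under either rule.
Payoff is $0k in both cases; difference = $0k.

$0k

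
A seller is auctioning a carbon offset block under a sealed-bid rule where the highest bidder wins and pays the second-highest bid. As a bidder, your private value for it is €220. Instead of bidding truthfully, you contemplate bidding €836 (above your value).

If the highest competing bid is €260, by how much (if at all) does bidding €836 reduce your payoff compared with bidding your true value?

€40

Bidding your value €220: you lose (since €220 < €260). Payoff €0.
Bidding €836: you win and pay €260. Payoff €220 − €260 = −€40.
The competing bid €260 lies between your value and your inflated bid, so overbidding wins an item priced above your value.
Loss from deviating = €0 − (−€40) = €40.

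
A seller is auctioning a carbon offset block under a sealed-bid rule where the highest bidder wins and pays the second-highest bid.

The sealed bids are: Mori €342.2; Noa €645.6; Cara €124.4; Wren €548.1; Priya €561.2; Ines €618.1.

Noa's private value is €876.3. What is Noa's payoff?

Highest bid: Noa at €645.6, so Noa wins.
Second-highest bid: Ines at €618.1 — that is the price the winner pays.
Noa's payoff = value − price = €876.3 − €618.1 = €258.2.

€258.2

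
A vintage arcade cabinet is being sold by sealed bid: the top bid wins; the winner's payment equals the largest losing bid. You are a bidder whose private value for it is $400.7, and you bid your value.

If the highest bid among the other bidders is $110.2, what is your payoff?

$290.5

Your bid $400.7 exceeds the highest competing bid $110.2, so you win.
In a second-price auction the winner pays the second-highest bid, $110.2.
Payoff = value − price = $400.7 − $110.2 = $290.5.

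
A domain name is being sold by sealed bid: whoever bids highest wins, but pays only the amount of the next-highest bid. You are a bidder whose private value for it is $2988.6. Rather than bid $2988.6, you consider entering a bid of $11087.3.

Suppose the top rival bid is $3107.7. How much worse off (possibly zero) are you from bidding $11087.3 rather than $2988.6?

Bidding your value $2988.6: you lose (since $2988.6 < $3107.7). Payoff $0.
Bidding $11087.3: you win and pay $3107.7. Payoff $2988.6 − $3107.7 = −$119.1.
The competing bid $3107.7 lies between your value and your inflated bid, so overbidding wins an item priced above your value.
Loss from deviating = $0 − (−$119.1) = $119.1.

$119.1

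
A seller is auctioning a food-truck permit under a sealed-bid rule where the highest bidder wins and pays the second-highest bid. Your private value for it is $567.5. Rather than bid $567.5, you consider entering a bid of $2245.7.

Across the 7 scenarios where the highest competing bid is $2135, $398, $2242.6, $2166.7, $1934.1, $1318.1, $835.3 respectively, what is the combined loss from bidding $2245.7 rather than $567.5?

The deviation costs you only when the competing bid falls strictly between $567.5 and $2245.7; elsewhere both bids give the same outcome.
$2135: truthful payoff $0, deviation payoff −$1567.5 → loss $1567.5.
$398: outcomes coincide → loss $0.
$2242.6: truthful payoff $0, deviation payoff −$1675.1 → loss $1675.1.
$2166.7: truthful payoff $0, deviation payoff −$1599.2 → loss $1599.2.
$1934.1: truthful payoff $0, deviation payoff −$1366.6 → loss $1366.6.
$1318.1: truthful payoff $0, deviation payoff −$750.6 → loss $750.6.
$835.3: truthful payoff $0, deviation payoff −$267.8 → loss $267.8.
Total loss = $1567.5 + $1675.1 + $1599.2 + $1366.6 + $750.6 + $267.8 = $7226.8.

$7226.8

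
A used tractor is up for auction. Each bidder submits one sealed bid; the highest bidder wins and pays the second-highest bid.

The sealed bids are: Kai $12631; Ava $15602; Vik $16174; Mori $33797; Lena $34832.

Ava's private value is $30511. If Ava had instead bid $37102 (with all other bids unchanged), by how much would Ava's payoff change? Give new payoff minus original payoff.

−$4321

The highest bid among the other bidders is $34832; Ava's bid doesn't change that.
Original bid $15602: Ava is not highest (top rival bid is $34832); payoff $0.
Alternative bid $37102: Ava is highest, pays the top rival bid $34832; payoff $30511 − $34832 = −$4321.
Change in payoff = −$4321 − ($0) = −$4321.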